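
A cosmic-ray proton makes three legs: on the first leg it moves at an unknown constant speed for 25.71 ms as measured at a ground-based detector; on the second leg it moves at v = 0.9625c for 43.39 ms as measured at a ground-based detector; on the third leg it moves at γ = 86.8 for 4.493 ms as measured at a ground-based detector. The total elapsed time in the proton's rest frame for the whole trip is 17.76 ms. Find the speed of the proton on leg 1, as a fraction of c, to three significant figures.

Leg 1: speed unknown; τ_1 = 25.71/γ_1.
Leg 2: γ = 1/√(1 − 0.9625²) = 1/√0.07359 = 3.686; τ_2 = 43.39/3.686 = 11.77 ms.
Leg 3: γ = 86.8; τ_3 = 4.493/86.80 = 0.05176 ms.
Total proper time: τ_1 + 11.77 + 0.05176 = 17.76, so τ_1 = 17.76 − 11.82 = 5.937 ms.
γ_1 = 25.71/5.937 = 4.330; β = √(1 − 1/γ²) = √0.9467.

β = 0.973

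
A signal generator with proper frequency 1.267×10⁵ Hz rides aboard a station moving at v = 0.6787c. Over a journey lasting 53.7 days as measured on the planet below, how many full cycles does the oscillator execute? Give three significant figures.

N = 4.32×10¹¹

γ = 1/√(1 − 0.6787²) = 1/√0.5394 = 1.362
The oscillator's own cycle count is N = f × τ where τ is the proper time aboard the station. τ = Δt/γ = 53.7/1.362 = 39.44 days = 3.407×10⁶ s.
N = 1.267×10⁵ × 3.407×10⁶ = 4.317×10¹¹.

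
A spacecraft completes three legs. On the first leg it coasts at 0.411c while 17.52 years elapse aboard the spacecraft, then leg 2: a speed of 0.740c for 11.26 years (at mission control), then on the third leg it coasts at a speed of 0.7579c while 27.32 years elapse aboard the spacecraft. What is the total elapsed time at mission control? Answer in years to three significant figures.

Δt = 72.4 years

Leg 1: γ = 1/√(1 − 0.411²) = 1/√0.8311 = 1.097; Δt_1 = 1.097 × 17.52 = 19.22 years.
Leg 2: 11.26 years is already measured at mission control.
Leg 3: γ = 1/√(1 − 0.7579²) = 1/√0.4256 = 1.533; Δt_3 = 1.533 × 27.32 = 41.88 years.
Total: 19.22 + 11.26 + 41.88 years.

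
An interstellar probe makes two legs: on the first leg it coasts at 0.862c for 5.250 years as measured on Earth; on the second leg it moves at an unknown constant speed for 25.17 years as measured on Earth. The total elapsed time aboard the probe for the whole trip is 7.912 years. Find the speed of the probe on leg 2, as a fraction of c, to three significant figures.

Leg 1: γ = 1/√(1 − 0.862²) = 1/√0.2570 = 1.973; τ_1 = 5.250/1.973 = 2.661 years.
Leg 2: speed unknown; τ_2 = 25.17/γ_2.
Total proper time: 2.661 + τ_2 = 7.912, so τ_2 = 7.912 − 2.661 = 5.251 years.
γ_2 = 25.17/5.251 = 4.794; β = √(1 − 1/γ²) = √0.9565.

β = 0.978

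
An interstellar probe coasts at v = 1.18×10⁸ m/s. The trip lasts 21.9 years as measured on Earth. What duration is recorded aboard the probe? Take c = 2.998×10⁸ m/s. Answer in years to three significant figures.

β = 1.18×10⁸/2.998×10⁸ = 0.3936; γ = 1/√(1 − 0.3936²) = 1.088
The interval measured on Earth is the dilated one; the clock aboard the probe measures the proper time τ = Δt/γ = 21.9/1.088 years.

τ = 20.1 years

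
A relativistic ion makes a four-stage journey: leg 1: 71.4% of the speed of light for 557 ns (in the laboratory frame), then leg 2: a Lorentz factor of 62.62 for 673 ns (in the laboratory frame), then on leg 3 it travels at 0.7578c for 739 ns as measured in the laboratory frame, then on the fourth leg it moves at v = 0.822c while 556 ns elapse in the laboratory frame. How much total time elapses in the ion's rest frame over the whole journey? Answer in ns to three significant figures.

Leg 1: β = 0.714; γ = 1/√(1 − 0.714²) = 1/√0.4902 = 1.428; τ_1 = 557/1.428 = 390.0 ns.
Leg 2: γ = 62.62; τ_2 = 673/62.62 = 10.75 ns.
Leg 3: γ = 1/√(1 − 0.7578²) = 1/√0.4257 = 1.533; τ_3 = 739/1.533 = 482.2 ns.
Leg 4: γ = 1/√(1 − 0.822²) = 1/√0.3243 = 1.756; τ_4 = 556/1.756 = 316.6 ns.
Total: 390.0 + 10.75 + 482.2 + 316.6 ns.

τ = 1200 ns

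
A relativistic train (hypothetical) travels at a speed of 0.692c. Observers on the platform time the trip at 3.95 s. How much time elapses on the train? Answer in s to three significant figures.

τ = 2.85 s

γ = 1/√(1 − 0.692²) = 1/√0.5211 = 1.385
The interval measured on the platform is the dilated one; the clock on the train measures the proper time τ = Δt/γ = 3.95/1.385 s.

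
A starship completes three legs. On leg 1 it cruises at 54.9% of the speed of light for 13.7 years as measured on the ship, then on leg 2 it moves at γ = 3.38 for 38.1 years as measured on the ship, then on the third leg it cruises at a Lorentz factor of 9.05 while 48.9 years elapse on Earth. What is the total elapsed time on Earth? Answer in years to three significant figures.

Leg 1: β = 0.549; γ = 1/√(1 − 0.549²) = 1/√0.6986 = 1.196; Δt_1 = 1.196 × 13.7 = 16.39 years.
Leg 2: γ = 3.38; Δt_2 = 3.380 × 38.1 = 128.8 years.
Leg 3: 48.9 years is already measured on Earth.
Total: 16.39 + 128.8 + 48.90 years.

Δt = 194 years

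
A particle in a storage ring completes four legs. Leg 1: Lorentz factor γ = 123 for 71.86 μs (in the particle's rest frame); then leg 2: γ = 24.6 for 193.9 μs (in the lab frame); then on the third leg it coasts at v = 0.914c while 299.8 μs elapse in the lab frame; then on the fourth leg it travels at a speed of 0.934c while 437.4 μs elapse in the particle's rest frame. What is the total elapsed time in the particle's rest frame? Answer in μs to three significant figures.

Leg 1: 71.86 μs is already measured in the particle's rest frame.
Leg 2: γ = 24.6; τ_2 = 193.9/24.60 = 7.882 μs.
Leg 3: γ = 1/√(1 − 0.914²) = 1/√0.1646 = 2.465; τ_3 = 299.8/2.465 = 121.6 μs.
Leg 4: 437.4 μs is already measured in the particle's rest frame.
Total: 71.86 + 7.882 + 121.6 + 437.4 μs.

τ = 639 μs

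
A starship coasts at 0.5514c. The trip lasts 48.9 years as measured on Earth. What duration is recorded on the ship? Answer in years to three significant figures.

γ = 1/√(1 − 0.5514²) = 1/√0.6960 = 1.199
The interval measured on Earth is the dilated one; the clock on the ship measures the proper time τ = Δt/γ = 48.9/1.199 years.

τ = 40.8 years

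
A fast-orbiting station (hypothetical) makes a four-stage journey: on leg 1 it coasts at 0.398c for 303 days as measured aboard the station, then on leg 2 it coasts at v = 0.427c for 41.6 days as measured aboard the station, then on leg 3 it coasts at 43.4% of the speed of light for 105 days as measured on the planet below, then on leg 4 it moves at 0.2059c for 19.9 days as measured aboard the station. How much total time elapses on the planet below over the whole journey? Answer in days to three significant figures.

Leg 1: γ = 1/√(1 − 0.398²) = 1/√0.8416 = 1.090; Δt_1 = 1.090 × 303 = 330.3 days.
Leg 2: γ = 1/√(1 − 0.427²) = 1/√0.8177 = 1.106; Δt_2 = 1.106 × 41.6 = 46.00 days.
Leg 3: 105 days is already measured on the planet below.
Leg 4: γ = 1/√(1 − 0.2059²) = 1/√0.9576 = 1.022; Δt_4 = 1.022 × 19.9 = 20.34 days.
Total: 330.3 + 46.00 + 105.0 + 20.34 days.

Δt = 502 days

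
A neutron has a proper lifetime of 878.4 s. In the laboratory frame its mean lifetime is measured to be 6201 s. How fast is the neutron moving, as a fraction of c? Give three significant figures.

γ = Δt/τ₀ = 6201/878.4 = 7.059
β = √(1 − 1/γ²) = √(1 − 0.02007) = √0.9799

v = 0.990c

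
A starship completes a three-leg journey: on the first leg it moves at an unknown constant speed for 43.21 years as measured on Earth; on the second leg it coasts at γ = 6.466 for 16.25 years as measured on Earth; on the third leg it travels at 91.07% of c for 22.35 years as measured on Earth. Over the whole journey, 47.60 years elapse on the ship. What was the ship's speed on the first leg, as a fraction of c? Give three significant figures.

β = 0.558

Leg 1: speed unknown; τ_1 = 43.21/γ_1.
Leg 2: γ = 6.466; τ_2 = 16.25/6.466 = 2.513 years.
Leg 3: β = 0.9107; γ = 1/√(1 − 0.9107²) = 1/√0.1706 = 2.421; τ_3 = 22.35/2.421 = 9.232 years.
Total proper time: τ_1 + 2.513 + 9.232 = 47.60, so τ_1 = 47.60 − 11.75 = 35.85 years.
γ_1 = 43.21/35.85 = 1.205; β = √(1 − 1/γ²) = √0.3115.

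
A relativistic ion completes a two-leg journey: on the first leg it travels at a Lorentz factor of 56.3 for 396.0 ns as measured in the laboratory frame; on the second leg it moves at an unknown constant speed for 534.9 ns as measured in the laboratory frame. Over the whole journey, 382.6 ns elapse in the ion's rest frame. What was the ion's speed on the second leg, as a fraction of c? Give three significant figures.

Leg 1: γ = 56.3; τ_1 = 396.0/56.30 = 7.034 ns.
Leg 2: speed unknown; τ_2 = 534.9/γ_2.
Total proper time: 7.034 + τ_2 = 382.6, so τ_2 = 382.6 − 7.034 = 375.6 ns.
γ_2 = 534.9/375.6 = 1.424; β = √(1 − 1/γ²) = √0.5070.

β = 0.712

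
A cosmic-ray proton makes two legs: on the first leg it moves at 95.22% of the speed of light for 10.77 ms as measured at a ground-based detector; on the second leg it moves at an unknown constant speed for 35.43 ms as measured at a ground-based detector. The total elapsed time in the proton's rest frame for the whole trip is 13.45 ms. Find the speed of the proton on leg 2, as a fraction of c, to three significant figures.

β = 0.958

Leg 1: β = 0.9522; γ = 1/√(1 − 0.9522²) = 1/√0.09332 = 3.274; τ_1 = 10.77/3.274 = 3.290 ms.
Leg 2: speed unknown; τ_2 = 35.43/γ_2.
Total proper time: 3.290 + τ_2 = 13.45, so τ_2 = 13.45 − 3.290 = 10.16 ms.
γ_2 = 35.43/10.16 = 3.487; β = √(1 − 1/γ²) = √0.9178.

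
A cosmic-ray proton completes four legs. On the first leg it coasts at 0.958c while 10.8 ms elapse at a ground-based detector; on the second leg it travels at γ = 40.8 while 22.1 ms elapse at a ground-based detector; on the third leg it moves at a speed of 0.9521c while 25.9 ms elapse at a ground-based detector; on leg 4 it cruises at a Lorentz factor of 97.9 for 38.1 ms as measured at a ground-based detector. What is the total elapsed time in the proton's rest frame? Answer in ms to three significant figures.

Leg 1: γ = 1/√(1 − 0.958²) = 1/√0.08224 = 3.487; τ_1 = 10.8/3.487 = 3.097 ms.
Leg 2: γ = 40.8; τ_2 = 22.1/40.80 = 0.5417 ms.
Leg 3: γ = 1/√(1 − 0.9521²) = 1/√0.09351 = 3.270; τ_3 = 25.9/3.270 = 7.920 ms.
Leg 4: γ = 97.9; τ_4 = 38.1/97.90 = 0.3892 ms.
Total: 3.097 + 0.5417 + 7.920 + 0.3892 ms.

τ = 11.9 ms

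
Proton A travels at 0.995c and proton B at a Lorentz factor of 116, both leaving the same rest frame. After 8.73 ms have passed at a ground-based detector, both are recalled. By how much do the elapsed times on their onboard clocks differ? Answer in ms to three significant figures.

A: γ = 1/√(1 − 0.995²) = 1/√0.009975 = 10.01; τ_A = 8.73/10.01 = 0.8719 ms.
B: γ = 116; τ_B = 8.73/116.0 = 0.07526 ms.

|τ_A − τ_B| = 0.797 ms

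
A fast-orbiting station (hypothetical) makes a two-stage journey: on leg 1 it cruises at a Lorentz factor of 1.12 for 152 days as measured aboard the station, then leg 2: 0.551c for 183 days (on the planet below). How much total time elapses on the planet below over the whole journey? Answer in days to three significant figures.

Δt = 353 days

Leg 1: γ = 1.12; Δt_1 = 1.120 × 152 = 170.2 days.
Leg 2: 183 days is already measured on the planet below.
Total: 170.2 + 183.0 days.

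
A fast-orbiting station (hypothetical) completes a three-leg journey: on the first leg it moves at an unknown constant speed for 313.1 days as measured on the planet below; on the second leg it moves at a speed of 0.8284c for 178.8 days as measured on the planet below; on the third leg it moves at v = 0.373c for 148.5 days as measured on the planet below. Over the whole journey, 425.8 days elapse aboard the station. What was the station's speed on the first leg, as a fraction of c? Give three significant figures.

Leg 1: speed unknown; τ_1 = 313.1/γ_1.
Leg 2: γ = 1/√(1 − 0.8284²) = 1/√0.3138 = 1.785; τ_2 = 178.8/1.785 = 100.2 days.
Leg 3: γ = 1/√(1 − 0.373²) = 1/√0.8609 = 1.078; τ_3 = 148.5/1.078 = 137.8 days.
Total proper time: τ_1 + 100.2 + 137.8 = 425.8, so τ_1 = 425.8 − 237.9 = 187.9 days.
γ_1 = 313.1/187.9 = 1.667; β = √(1 − 1/γ²) = √0.6400.

β = 0.800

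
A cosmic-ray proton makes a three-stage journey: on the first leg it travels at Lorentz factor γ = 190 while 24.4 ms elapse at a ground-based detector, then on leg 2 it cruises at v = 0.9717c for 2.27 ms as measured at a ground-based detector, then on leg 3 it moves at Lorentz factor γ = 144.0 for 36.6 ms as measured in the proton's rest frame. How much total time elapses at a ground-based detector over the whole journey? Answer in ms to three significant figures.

Leg 1: 24.4 ms is already measured at a ground-based detector.
Leg 2: 2.27 ms is already measured at a ground-based detector.
Leg 3: γ = 144.0; Δt_3 = 144.0 × 36.6 = 5270 ms.
Total: 24.40 + 2.270 + 5270 ms.

Δt = 5300 ms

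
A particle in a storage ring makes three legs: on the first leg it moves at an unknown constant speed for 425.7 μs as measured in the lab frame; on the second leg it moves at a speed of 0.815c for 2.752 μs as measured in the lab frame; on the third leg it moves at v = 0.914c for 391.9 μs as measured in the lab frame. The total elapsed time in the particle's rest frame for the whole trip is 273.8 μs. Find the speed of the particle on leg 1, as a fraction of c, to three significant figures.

Leg 1: speed unknown; τ_1 = 425.7/γ_1.
Leg 2: γ = 1/√(1 − 0.815²) = 1/√0.3358 = 1.726; τ_2 = 2.752/1.726 = 1.595 μs.
Leg 3: γ = 1/√(1 − 0.914²) = 1/√0.1646 = 2.465; τ_3 = 391.9/2.465 = 159.0 μs.
Total proper time: τ_1 + 1.595 + 159.0 = 273.8, so τ_1 = 273.8 − 160.6 = 113.2 μs.
γ_1 = 425.7/113.2 = 3.760; β = √(1 − 1/γ²) = √0.9293.

β = 0.964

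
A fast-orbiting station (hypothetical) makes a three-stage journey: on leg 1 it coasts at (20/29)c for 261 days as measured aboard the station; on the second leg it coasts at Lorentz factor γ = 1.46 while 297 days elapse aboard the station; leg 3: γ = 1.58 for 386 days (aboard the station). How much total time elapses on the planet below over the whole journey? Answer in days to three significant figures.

Δt = 1400 days

Leg 1: γ = 1/√(1 − (20/29)²) = 29/21 ≈ 1.381; Δt_1 = 1.381 × 261 = 360.4 days.
Leg 2: γ = 1.46; Δt_2 = 1.460 × 297 = 433.6 days.
Leg 3: γ = 1.58; Δt_3 = 1.580 × 386 = 609.9 days.
Total: 360.4 + 433.6 + 609.9 days.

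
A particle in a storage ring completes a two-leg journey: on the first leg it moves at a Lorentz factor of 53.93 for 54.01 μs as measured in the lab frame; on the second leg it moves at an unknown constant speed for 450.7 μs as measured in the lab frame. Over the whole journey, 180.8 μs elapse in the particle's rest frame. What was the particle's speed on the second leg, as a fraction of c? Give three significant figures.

Leg 1: γ = 53.93; τ_1 = 54.01/53.93 = 1.001 μs.
Leg 2: speed unknown; τ_2 = 450.7/γ_2.
Total proper time: 1.001 + τ_2 = 180.8, so τ_2 = 180.8 − 1.001 = 179.8 μs.
γ_2 = 450.7/179.8 = 2.507; β = √(1 − 1/γ²) = √0.8409.

β = 0.917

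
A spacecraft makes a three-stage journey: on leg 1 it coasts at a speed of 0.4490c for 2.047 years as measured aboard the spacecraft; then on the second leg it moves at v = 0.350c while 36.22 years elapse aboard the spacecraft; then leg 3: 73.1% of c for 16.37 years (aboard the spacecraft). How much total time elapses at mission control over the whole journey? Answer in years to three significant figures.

Δt = 64.9 years

Leg 1: γ = 1/√(1 − 0.4490²) = 1/√0.7984 = 1.119; Δt_1 = 1.119 × 2.047 = 2.291 years.
Leg 2: γ = 1/√(1 − 0.350²) = 1/√0.8775 = 1.068; Δt_2 = 1.068 × 36.22 = 38.67 years.
Leg 3: β = 0.731; γ = 1/√(1 − 0.731²) = 1/√0.4656 = 1.465; Δt_3 = 1.465 × 16.37 = 23.99 years.
Total: 2.291 + 38.67 + 23.99 years.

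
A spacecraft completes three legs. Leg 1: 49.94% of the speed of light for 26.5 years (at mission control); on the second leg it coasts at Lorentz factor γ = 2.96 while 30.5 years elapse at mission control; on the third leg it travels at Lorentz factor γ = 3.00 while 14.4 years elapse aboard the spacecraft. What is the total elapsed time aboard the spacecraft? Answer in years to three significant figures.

Leg 1: β = 0.4994; γ = 1/√(1 − 0.4994²) = 1/√0.7506 = 1.154; τ_1 = 26.5/1.154 = 22.96 years.
Leg 2: γ = 2.96; τ_2 = 30.5/2.960 = 10.30 years.
Leg 3: 14.4 years is already measured aboard the spacecraft.
Total: 22.96 + 10.30 + 14.40 years.

τ = 47.7 years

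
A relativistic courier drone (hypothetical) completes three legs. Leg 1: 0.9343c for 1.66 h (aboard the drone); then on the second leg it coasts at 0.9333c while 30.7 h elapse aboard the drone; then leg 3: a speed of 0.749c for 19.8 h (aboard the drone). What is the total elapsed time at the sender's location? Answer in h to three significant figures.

Leg 1: γ = 1/√(1 − 0.9343²) = 1/√0.1271 = 2.805; Δt_1 = 2.805 × 1.66 = 4.657 h.
Leg 2: γ = 1/√(1 − 0.9333²) = 1/√0.1290 = 2.785; Δt_2 = 2.785 × 30.7 = 85.49 h.
Leg 3: γ = 1/√(1 − 0.749²) = 1/√0.4390 = 1.509; Δt_3 = 1.509 × 19.8 = 29.88 h.
Total: 4.657 + 85.49 + 29.88 h.

Δt = 120 h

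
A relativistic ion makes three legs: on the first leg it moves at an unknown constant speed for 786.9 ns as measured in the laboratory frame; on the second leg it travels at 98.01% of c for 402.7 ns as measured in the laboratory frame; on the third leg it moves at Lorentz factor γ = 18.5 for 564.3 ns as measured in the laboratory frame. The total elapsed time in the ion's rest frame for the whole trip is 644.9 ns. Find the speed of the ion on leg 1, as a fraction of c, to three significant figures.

β = 0.734

Leg 1: speed unknown; τ_1 = 786.9/γ_1.
Leg 2: β = 0.9801; γ = 1/√(1 − 0.9801²) = 1/√0.03940 = 5.038; τ_2 = 402.7/5.038 = 79.94 ns.
Leg 3: γ = 18.5; τ_3 = 564.3/18.50 = 30.50 ns.
Total proper time: τ_1 + 79.94 + 30.50 = 644.9, so τ_1 = 644.9 − 110.4 = 534.5 ns.
γ_1 = 786.9/534.5 = 1.472; β = √(1 − 1/γ²) = √0.5387.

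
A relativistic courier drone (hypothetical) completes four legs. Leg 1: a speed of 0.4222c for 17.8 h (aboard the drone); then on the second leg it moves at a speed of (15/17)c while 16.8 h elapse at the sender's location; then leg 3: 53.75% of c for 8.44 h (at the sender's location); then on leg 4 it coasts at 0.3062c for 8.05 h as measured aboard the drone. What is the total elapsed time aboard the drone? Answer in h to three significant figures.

Leg 1: 17.8 h is already measured aboard the drone.
Leg 2: γ = 1/√(1 − (15/17)²) = 17/8 = 2.125; τ_2 = 16.8/2.125 = 7.906 h.
Leg 3: β = 0.5375; γ = 1/√(1 − 0.5375²) = 1/√0.7111 = 1.186; τ_3 = 8.44/1.186 = 7.117 h.
Leg 4: 8.05 h is already measured aboard the drone.
Total: 17.80 + 7.906 + 7.117 + 8.050 h.

τ = 40.9 h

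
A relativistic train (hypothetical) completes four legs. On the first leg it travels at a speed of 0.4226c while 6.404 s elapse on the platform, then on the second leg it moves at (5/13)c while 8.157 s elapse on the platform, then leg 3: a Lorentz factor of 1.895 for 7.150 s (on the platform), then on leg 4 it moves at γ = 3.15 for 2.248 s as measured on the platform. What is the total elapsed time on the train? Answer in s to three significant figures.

τ = 17.8 s

Leg 1: γ = 1/√(1 − 0.4226²) = 1/√0.8214 = 1.103; τ_1 = 6.404/1.103 = 5.804 s.
Leg 2: γ = 1/√(1 − (5/13)²) = 13/12 ≈ 1.083; τ_2 = 8.157/1.083 = 7.530 s.
Leg 3: γ = 1.895; τ_3 = 7.150/1.895 = 3.773 s.
Leg 4: γ = 3.15; τ_4 = 2.248/3.150 = 0.7137 s.
Total: 5.804 + 7.530 + 3.773 + 0.7137 s.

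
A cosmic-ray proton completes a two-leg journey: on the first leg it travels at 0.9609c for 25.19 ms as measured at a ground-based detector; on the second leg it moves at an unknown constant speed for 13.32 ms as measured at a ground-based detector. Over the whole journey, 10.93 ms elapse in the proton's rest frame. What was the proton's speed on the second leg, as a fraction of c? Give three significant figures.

β = 0.955

Leg 1: γ = 1/√(1 − 0.9609²) = 1/√0.07667 = 3.611; τ_1 = 25.19/3.611 = 6.975 ms.
Leg 2: speed unknown; τ_2 = 13.32/γ_2.
Total proper time: 6.975 + τ_2 = 10.93, so τ_2 = 10.93 − 6.975 = 3.955 ms.
γ_2 = 13.32/3.955 = 3.368; β = √(1 − 1/γ²) = √0.9118.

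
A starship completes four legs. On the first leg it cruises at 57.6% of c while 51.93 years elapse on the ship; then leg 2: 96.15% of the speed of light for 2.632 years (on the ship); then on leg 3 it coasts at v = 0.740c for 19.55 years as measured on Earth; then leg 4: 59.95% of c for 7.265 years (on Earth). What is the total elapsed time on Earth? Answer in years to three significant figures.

Δt = 99.9 years

Leg 1: β = 0.576; γ = 1/√(1 − 0.576²) = 1/√0.6682 = 1.223; Δt_1 = 1.223 × 51.93 = 63.53 years.
Leg 2: β = 0.9615; γ = 1/√(1 − 0.9615²) = 1/√0.07552 = 3.639; Δt_2 = 3.639 × 2.632 = 9.578 years.
Leg 3: 19.55 years is already measured on Earth.
Leg 4: 7.265 years is already measured on Earth.
Total: 63.53 + 9.578 + 19.55 + 7.265 years.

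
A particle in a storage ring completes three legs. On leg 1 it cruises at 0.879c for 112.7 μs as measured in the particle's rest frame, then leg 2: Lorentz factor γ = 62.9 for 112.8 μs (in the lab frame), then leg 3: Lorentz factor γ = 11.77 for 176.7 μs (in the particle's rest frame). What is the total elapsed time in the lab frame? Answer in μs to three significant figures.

Leg 1: γ = 1/√(1 − 0.879²) = 1/√0.2274 = 2.097; Δt_1 = 2.097 × 112.7 = 236.4 μs.
Leg 2: 112.8 μs is already measured in the lab frame.
Leg 3: γ = 11.77; Δt_3 = 11.77 × 176.7 = 2080 μs.
Total: 236.4 + 112.8 + 2080 μs.

Δt = 2430 μs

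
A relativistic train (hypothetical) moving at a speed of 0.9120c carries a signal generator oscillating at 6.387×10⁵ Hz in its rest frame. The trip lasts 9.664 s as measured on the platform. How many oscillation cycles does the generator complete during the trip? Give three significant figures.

N = 2.53×10⁶

γ = 1/√(1 − 0.9120²) = 1/√0.1683 = 2.438
The oscillator's own cycle count is N = f × τ where τ is the proper time on the train. τ = Δt/γ = 9.664/2.438 = 3.964 s = 3.964×10⁰ s.
N = 6.387×10⁵ × 3.964×10⁰ = 2.532×10⁶.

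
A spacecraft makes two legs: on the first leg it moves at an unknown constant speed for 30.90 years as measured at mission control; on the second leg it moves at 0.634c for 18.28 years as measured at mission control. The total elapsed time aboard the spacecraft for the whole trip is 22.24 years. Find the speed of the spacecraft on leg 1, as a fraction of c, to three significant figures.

Leg 1: speed unknown; τ_1 = 30.90/γ_1.
Leg 2: γ = 1/√(1 − 0.634²) = 1/√0.5980 = 1.293; τ_2 = 18.28/1.293 = 14.14 years.
Total proper time: τ_1 + 14.14 = 22.24, so τ_1 = 22.24 − 14.14 = 8.103 years.
γ_1 = 30.90/8.103 = 3.813; β = √(1 − 1/γ²) = √0.9312.

β = 0.965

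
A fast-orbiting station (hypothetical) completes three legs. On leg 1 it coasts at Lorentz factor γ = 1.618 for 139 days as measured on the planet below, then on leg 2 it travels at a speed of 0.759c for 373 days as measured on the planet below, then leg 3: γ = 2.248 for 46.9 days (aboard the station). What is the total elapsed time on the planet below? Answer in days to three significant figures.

Δt = 617 days

Leg 1: 139 days is already measured on the planet below.
Leg 2: 373 days is already measured on the planet below.
Leg 3: γ = 2.248; Δt_3 = 2.248 × 46.9 = 105.4 days.
Total: 139.0 + 373.0 + 105.4 days.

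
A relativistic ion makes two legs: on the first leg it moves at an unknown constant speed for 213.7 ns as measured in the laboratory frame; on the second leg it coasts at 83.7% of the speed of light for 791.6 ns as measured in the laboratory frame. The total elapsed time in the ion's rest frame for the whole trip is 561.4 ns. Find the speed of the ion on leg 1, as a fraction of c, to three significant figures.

β = 0.800

Leg 1: speed unknown; τ_1 = 213.7/γ_1.
Leg 2: β = 0.837; γ = 1/√(1 − 0.837²) = 1/√0.2994 = 1.827; τ_2 = 791.6/1.827 = 433.2 ns.
Total proper time: τ_1 + 433.2 = 561.4, so τ_1 = 561.4 − 433.2 = 128.2 ns.
γ_1 = 213.7/128.2 = 1.666; β = √(1 − 1/γ²) = √0.6399.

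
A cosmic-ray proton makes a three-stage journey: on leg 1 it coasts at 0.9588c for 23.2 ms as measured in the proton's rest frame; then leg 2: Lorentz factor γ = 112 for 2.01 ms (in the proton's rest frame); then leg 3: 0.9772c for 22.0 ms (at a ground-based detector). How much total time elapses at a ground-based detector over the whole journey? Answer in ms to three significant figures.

Leg 1: γ = 1/√(1 − 0.9588²) = 1/√0.08070 = 3.520; Δt_1 = 3.520 × 23.2 = 81.67 ms.
Leg 2: γ = 112; Δt_2 = 112.0 × 2.01 = 225.1 ms.
Leg 3: 22.0 ms is already measured at a ground-based detector.
Total: 81.67 + 225.1 + 22.00 ms.

Δt = 329 ms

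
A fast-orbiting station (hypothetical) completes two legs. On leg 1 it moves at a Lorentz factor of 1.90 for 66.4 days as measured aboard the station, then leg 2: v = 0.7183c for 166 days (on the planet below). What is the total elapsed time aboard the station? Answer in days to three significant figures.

τ = 182 days

Leg 1: 66.4 days is already measured aboard the station.
Leg 2: γ = 1/√(1 − 0.7183²) = 1/√0.4840 = 1.437; τ_2 = 166/1.437 = 115.5 days.
Total: 66.40 + 115.5 days.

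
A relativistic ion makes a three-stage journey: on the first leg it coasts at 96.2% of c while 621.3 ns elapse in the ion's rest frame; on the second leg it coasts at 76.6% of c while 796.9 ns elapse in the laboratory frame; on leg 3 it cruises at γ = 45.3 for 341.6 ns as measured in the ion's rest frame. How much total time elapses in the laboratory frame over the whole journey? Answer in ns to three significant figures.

Leg 1: β = 0.962; γ = 1/√(1 − 0.962²) = 1/√0.07456 = 3.662; Δt_1 = 3.662 × 621.3 = 2275 ns.
Leg 2: 796.9 ns is already measured in the laboratory frame.
Leg 3: γ = 45.3; Δt_3 = 45.30 × 341.6 = 1.547×10⁴ ns.
Total: 2275 + 796.9 + 1.547×10⁴ ns.

Δt = 1.85×10⁴ ns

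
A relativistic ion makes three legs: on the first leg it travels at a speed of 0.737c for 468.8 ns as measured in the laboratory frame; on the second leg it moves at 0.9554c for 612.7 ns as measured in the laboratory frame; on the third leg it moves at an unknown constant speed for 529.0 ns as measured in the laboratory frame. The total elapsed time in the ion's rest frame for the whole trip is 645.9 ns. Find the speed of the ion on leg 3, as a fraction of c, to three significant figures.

Leg 1: γ = 1/√(1 − 0.737²) = 1/√0.4568 = 1.480; τ_1 = 468.8/1.480 = 316.9 ns.
Leg 2: γ = 1/√(1 − 0.9554²) = 1/√0.08721 = 3.386; τ_2 = 612.7/3.386 = 180.9 ns.
Leg 3: speed unknown; τ_3 = 529.0/γ_3.
Total proper time: 316.9 + 180.9 + τ_3 = 645.9, so τ_3 = 645.9 − 497.8 = 148.1 ns.
γ_3 = 529.0/148.1 = 3.572; β = √(1 − 1/γ²) = √0.9216.

β = 0.960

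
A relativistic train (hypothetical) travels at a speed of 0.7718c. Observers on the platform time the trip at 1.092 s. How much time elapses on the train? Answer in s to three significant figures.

γ = 1/√(1 − 0.7718²) = 1/√0.4043 = 1.573
The interval measured on the platform is the dilated one; the clock on the train measures the proper time τ = Δt/γ = 1.092/1.573 s.

τ = 0.694 s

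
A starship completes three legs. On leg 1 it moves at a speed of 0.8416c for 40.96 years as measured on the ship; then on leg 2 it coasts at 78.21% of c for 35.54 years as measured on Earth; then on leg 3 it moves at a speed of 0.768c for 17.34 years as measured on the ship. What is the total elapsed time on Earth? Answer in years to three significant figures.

Δt = 138 years

Leg 1: γ = 1/√(1 − 0.8416²) = 1/√0.2917 = 1.852; Δt_1 = 1.852 × 40.96 = 75.84 years.
Leg 2: 35.54 years is already measured on Earth.
Leg 3: γ = 1/√(1 − 0.768²) = 1/√0.4102 = 1.561; Δt_3 = 1.561 × 17.34 = 27.07 years.
Total: 75.84 + 35.54 + 27.07 years.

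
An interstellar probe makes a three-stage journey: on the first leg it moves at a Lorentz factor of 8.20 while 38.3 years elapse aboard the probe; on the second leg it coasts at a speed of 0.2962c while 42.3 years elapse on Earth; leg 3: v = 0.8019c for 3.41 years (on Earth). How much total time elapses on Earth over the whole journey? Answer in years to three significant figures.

Δt = 360 years

Leg 1: γ = 8.20; Δt_1 = 8.200 × 38.3 = 314.1 years.
Leg 2: 42.3 years is already measured on Earth.
Leg 3: 3.41 years is already measured on Earth.
Total: 314.1 + 42.30 + 3.410 years.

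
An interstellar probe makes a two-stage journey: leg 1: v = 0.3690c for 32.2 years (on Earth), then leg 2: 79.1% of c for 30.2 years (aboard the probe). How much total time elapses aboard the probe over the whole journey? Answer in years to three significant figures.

τ = 60.1 years

Leg 1: γ = 1/√(1 − 0.3690²) = 1/√0.8638 = 1.076; τ_1 = 32.2/1.076 = 29.93 years.
Leg 2: 30.2 years is already measured aboard the probe.
Total: 29.93 + 30.20 years.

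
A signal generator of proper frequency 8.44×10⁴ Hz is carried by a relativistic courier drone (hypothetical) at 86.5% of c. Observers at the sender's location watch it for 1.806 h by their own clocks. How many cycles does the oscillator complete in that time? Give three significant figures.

N = 2.75×10⁸

β = 0.865; γ = 1/√(1 − 0.865²) = 1/√0.2518 = 1.993
During 1.806 h of lab time, the oscillator's proper time advances by τ = Δt/γ = 1.806/1.993 = 0.9062 h = 3.262×10³ s.
N = f × τ = 8.44×10⁴ × 3.262×10³ = 2.753×10⁸.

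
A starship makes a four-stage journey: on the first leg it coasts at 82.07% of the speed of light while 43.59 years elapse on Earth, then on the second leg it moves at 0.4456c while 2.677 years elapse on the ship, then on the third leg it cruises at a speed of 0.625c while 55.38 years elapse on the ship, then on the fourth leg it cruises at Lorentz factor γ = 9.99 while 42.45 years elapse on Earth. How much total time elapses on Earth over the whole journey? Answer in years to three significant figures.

Δt = 160 years

Leg 1: 43.59 years is already measured on Earth.
Leg 2: γ = 1/√(1 − 0.4456²) = 1/√0.8014 = 1.117; Δt_2 = 1.117 × 2.677 = 2.990 years.
Leg 3: γ = 1/√(1 − 0.625²) = 1/√0.6094 = 1.281; Δt_3 = 1.281 × 55.38 = 70.94 years.
Leg 4: 42.45 years is already measured on Earth.
Total: 43.59 + 2.990 + 70.94 + 42.45 years.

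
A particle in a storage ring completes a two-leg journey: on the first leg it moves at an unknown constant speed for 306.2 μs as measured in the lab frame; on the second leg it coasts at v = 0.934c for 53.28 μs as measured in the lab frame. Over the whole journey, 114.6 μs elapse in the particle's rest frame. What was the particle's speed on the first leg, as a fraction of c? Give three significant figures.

β = 0.950

Leg 1: speed unknown; τ_1 = 306.2/γ_1.
Leg 2: γ = 1/√(1 − 0.934²) = 1/√0.1276 = 2.799; τ_2 = 53.28/2.799 = 19.04 μs.
Total proper time: τ_1 + 19.04 = 114.6, so τ_1 = 114.6 − 19.04 = 95.56 μs.
γ_1 = 306.2/95.56 = 3.204; β = √(1 − 1/γ²) = √0.9026.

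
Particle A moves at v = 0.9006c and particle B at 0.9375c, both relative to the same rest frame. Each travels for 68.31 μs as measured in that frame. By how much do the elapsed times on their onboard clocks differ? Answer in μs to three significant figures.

A: γ = 1/√(1 − 0.9006²) = 1/√0.1889 = 2.301; τ_A = 68.31/2.301 = 29.69 μs.
B: γ = 1/√(1 − 0.9375²) = 1/√0.1211 = 2.874; τ_B = 68.31/2.874 = 23.77 μs.

|τ_A − τ_B| = 5.92 μs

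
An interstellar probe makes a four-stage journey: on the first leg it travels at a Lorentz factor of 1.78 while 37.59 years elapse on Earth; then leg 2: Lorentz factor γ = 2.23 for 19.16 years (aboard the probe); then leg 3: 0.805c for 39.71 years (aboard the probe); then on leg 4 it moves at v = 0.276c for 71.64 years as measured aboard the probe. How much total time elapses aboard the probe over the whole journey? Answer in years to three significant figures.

Leg 1: γ = 1.78; τ_1 = 37.59/1.780 = 21.12 years.
Leg 2: 19.16 years is already measured aboard the probe.
Leg 3: 39.71 years is already measured aboard the probe.
Leg 4: 71.64 years is already measured aboard the probe.
Total: 21.12 + 19.16 + 39.71 + 71.64 years.

τ = 152 years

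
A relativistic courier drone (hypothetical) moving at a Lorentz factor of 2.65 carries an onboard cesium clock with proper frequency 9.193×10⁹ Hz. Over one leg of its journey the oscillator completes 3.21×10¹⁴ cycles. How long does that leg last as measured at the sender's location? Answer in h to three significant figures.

γ = 2.65
Proper time for N cycles: τ = N/f = 3.21×10¹⁴/(9.193×10⁹) = 3.492×10⁴ s = 9.699 h.
Lab-frame duration Δt = γτ = 2.650 × 9.699 = 25.70 h.

Δt = 25.7 h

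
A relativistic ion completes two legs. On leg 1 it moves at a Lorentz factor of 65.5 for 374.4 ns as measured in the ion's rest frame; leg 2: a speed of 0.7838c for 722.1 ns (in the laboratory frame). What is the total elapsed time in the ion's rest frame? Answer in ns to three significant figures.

τ = 823 ns

Leg 1: 374.4 ns is already measured in the ion's rest frame.
Leg 2: γ = 1/√(1 − 0.7838²) = 1/√0.3857 = 1.610; τ_2 = 722.1/1.610 = 448.4 ns.
Total: 374.4 + 448.4 ns.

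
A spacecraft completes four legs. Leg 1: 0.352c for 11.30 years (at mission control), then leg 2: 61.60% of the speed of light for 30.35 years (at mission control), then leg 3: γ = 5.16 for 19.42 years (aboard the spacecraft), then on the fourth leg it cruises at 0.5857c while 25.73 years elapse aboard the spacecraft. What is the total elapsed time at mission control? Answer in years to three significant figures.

Δt = 174 years

Leg 1: 11.30 years is already measured at mission control.
Leg 2: 30.35 years is already measured at mission control.
Leg 3: γ = 5.16; Δt_3 = 5.160 × 19.42 = 100.2 years.
Leg 4: γ = 1/√(1 − 0.5857²) = 1/√0.6570 = 1.234; Δt_4 = 1.234 × 25.73 = 31.74 years.
Total: 11.30 + 30.35 + 100.2 + 31.74 years.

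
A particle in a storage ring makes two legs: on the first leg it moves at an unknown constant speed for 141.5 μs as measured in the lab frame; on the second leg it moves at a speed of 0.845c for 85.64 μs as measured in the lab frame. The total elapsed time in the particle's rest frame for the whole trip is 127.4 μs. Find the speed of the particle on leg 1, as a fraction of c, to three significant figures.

β = 0.817

Leg 1: speed unknown; τ_1 = 141.5/γ_1.
Leg 2: γ = 1/√(1 − 0.845²) = 1/√0.2860 = 1.870; τ_2 = 85.64/1.870 = 45.80 μs.
Total proper time: τ_1 + 45.80 = 127.4, so τ_1 = 127.4 − 45.80 = 81.60 μs.
γ_1 = 141.5/81.60 = 1.734; β = √(1 − 1/γ²) = √0.6674.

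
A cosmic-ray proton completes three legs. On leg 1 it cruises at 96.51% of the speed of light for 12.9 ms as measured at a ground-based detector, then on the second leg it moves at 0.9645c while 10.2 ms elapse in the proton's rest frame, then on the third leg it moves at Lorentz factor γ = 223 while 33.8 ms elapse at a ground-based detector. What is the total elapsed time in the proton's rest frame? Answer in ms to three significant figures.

Leg 1: β = 0.9651; γ = 1/√(1 − 0.9651²) = 1/√0.06858 = 3.819; τ_1 = 12.9/3.819 = 3.378 ms.
Leg 2: 10.2 ms is already measured in the proton's rest frame.
Leg 3: γ = 223; τ_3 = 33.8/223.0 = 0.1516 ms.
Total: 3.378 + 10.20 + 0.1516 ms.

τ = 13.7 ms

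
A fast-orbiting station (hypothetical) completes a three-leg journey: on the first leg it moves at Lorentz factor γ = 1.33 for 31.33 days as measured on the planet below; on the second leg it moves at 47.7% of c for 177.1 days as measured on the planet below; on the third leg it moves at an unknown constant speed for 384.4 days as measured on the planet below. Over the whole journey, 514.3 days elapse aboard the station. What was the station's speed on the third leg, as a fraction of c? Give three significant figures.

Leg 1: γ = 1.33; τ_1 = 31.33/1.330 = 23.56 days.
Leg 2: β = 0.477; γ = 1/√(1 − 0.477²) = 1/√0.7725 = 1.138; τ_2 = 177.1/1.138 = 155.7 days.
Leg 3: speed unknown; τ_3 = 384.4/γ_3.
Total proper time: 23.56 + 155.7 + τ_3 = 514.3, so τ_3 = 514.3 − 179.2 = 335.1 days.
γ_3 = 384.4/335.1 = 1.147; β = √(1 − 1/γ²) = √0.2401.

β = 0.490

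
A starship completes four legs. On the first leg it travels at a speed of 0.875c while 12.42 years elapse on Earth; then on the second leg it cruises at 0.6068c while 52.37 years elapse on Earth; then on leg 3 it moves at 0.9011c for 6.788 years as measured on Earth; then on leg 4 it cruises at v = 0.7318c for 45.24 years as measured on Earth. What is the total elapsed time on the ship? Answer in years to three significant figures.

τ = 81.4 years

Leg 1: γ = 1/√(1 − 0.875²) = 1/√0.2344 = 2.066; τ_1 = 12.42/2.066 = 6.013 years.
Leg 2: γ = 1/√(1 − 0.6068²) = 1/√0.6318 = 1.258; τ_2 = 52.37/1.258 = 41.63 years.
Leg 3: γ = 1/√(1 − 0.9011²) = 1/√0.1880 = 2.306; τ_3 = 6.788/2.306 = 2.943 years.
Leg 4: γ = 1/√(1 − 0.7318²) = 1/√0.4645 = 1.467; τ_4 = 45.24/1.467 = 30.83 years.
Total: 6.013 + 41.63 + 2.943 + 30.83 years.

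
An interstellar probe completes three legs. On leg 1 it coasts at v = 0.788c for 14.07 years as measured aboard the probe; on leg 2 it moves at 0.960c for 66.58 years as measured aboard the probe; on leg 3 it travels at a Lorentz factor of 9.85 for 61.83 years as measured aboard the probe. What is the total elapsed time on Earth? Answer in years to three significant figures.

Leg 1: γ = 1/√(1 − 0.788²) = 1/√0.3791 = 1.624; Δt_1 = 1.624 × 14.07 = 22.85 years.
Leg 2: γ = 1/√(1 − 0.960²) = 25/7 ≈ 3.571; Δt_2 = 3.571 × 66.58 = 237.8 years.
Leg 3: γ = 9.85; Δt_3 = 9.850 × 61.83 = 609.0 years.
Total: 22.85 + 237.8 + 609.0 years.

Δt = 870 years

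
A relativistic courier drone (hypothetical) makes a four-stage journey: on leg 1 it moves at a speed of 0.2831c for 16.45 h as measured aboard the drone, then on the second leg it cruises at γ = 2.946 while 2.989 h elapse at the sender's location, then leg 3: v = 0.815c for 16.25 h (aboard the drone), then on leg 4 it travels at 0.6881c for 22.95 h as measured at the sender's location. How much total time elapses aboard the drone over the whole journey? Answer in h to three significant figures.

τ = 50.4 h

Leg 1: 16.45 h is already measured aboard the drone.
Leg 2: γ = 2.946; τ_2 = 2.989/2.946 = 1.015 h.
Leg 3: 16.25 h is already measured aboard the drone.
Leg 4: γ = 1/√(1 − 0.6881²) = 1/√0.5265 = 1.378; τ_4 = 22.95/1.378 = 16.65 h.
Total: 16.45 + 1.015 + 16.25 + 16.65 h.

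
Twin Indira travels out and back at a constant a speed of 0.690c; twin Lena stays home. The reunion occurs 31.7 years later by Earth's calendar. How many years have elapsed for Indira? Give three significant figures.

τ = 22.9 years

γ = 1/√(1 − 0.690²) = 1/√0.5239 = 1.382
Indira's clock measures proper time along the trip: τ = Δt/γ = 31.7/1.382 years.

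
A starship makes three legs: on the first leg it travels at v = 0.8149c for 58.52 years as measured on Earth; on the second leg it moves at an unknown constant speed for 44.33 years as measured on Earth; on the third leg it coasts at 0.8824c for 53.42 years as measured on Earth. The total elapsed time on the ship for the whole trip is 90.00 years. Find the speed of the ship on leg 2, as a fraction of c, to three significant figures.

Leg 1: γ = 1/√(1 − 0.8149²) = 1/√0.3359 = 1.725; τ_1 = 58.52/1.725 = 33.92 years.
Leg 2: speed unknown; τ_2 = 44.33/γ_2.
Leg 3: γ = 1/√(1 − 0.8824²) = 1/√0.2214 = 2.125; τ_3 = 53.42/2.125 = 25.13 years.
Total proper time: 33.92 + τ_2 + 25.13 = 90.00, so τ_2 = 90.00 − 59.05 = 30.95 years.
γ_2 = 44.33/30.95 = 1.432; β = √(1 − 1/γ²) = √0.5126.

β = 0.716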